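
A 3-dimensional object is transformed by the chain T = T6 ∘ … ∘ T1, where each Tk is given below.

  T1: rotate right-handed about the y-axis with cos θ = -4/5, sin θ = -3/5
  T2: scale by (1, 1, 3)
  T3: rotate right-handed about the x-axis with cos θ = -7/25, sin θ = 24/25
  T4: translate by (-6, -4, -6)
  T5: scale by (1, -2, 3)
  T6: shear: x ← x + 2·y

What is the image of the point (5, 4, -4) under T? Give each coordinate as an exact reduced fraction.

T1 rotate right-handed about the y-axis with cos θ = -4/5, sin θ = -3/5: (5, 4, -4) → (-8/5, 4, 31/5)
T2 scale by (1, 1, 3): (-8/5, 4, 31/5) → (-8/5, 4, 93/5)
T3 rotate right-handed about the x-axis with cos θ = -7/25, sin θ = 24/25: (-8/5, 4, 93/5) → (-8/5, -2372/125, -171/125)
T4 translate by (-6, -4, -6): (-8/5, -2372/125, -171/125) → (-38/5, -2872/125, -921/125)
T5 scale by (1, -2, 3): (-38/5, -2872/125, -921/125) → (-38/5, 5744/125, -2763/125)
T6 shear: x ← x + 2·y: (-38/5, 5744/125, -2763/125) → (10538/125, 5744/125, -2763/125)

T(p) = (10538/125, 5744/125, -2763/125)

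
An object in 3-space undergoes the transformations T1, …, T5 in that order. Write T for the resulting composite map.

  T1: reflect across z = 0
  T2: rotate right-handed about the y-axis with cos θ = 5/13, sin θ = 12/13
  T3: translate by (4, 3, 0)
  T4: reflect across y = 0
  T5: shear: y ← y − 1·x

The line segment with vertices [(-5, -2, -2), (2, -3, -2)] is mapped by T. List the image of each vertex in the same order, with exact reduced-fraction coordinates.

image vertices: (51/13, -64/13, 70/13), (86/13, -86/13, -14/13)

T1 reflect across z = 0: (-5, -2, -2) → (-5, -2, 2); (2, -3, -2) → (2, -3, 2)
T2 rotate right-handed about the y-axis with cos θ = 5/13, sin θ = 12/13: (-5, -2, 2) → (-1/13, -2, 70/13); (2, -3, 2) → (34/13, -3, -14/13)
T3 translate by (4, 3, 0): (-1/13, -2, 70/13) → (51/13, 1, 70/13); (34/13, -3, -14/13) → (86/13, 0, -14/13)
T4 reflect across y = 0: (51/13, 1, 70/13) → (51/13, -1, 70/13); (86/13, 0, -14/13) → (86/13, 0, -14/13)
T5 shear: y ← y − 1·x: (51/13, -1, 70/13) → (51/13, -64/13, 70/13); (86/13, 0, -14/13) → (86/13, -86/13, -14/13)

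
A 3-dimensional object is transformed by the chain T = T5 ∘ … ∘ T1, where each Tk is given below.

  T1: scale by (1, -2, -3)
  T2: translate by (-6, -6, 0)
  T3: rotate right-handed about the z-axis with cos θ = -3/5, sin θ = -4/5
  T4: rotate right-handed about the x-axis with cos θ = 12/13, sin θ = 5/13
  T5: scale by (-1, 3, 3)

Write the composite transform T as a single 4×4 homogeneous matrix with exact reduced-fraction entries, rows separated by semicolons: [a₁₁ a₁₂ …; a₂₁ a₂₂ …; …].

T1 = [1 0 0 0; 0 -2 0 0; 0 0 -3 0; 0 0 0 1]
T2·T1 = [1 0 0 -6; 0 -2 0 -6; 0 0 -3 0; 0 0 0 1]
T3·…·T1 = [-3/5 -8/5 0 -6/5; -4/5 6/5 0 42/5; 0 0 -3 0; 0 0 0 1]
T4·…·T1 = [-3/5 -8/5 0 -6/5; -48/65 72/65 15/13 504/65; -4/13 6/13 -36/13 42/13; 0 0 0 1]
T5·…·T1 = [3/5 8/5 0 6/5; -144/65 216/65 45/13 1512/65; -12/13 18/13 -108/13 126/13; 0 0 0 1]

T = [3/5 8/5 0 6/5; -144/65 216/65 45/13 1512/65; -12/13 18/13 -108/13 126/13; 0 0 0 1]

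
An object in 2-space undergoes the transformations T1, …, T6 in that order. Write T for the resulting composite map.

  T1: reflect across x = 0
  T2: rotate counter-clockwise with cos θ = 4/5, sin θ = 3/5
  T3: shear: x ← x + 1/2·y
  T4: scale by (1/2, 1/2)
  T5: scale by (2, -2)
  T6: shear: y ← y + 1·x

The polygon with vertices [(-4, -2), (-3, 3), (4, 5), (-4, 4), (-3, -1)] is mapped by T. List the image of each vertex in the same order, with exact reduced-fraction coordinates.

T1 reflect across x = 0: (-4, -2) → (4, -2); (-3, 3) → (3, 3); (4, 5) → (-4, 5); (-4, 4) → (4, 4); (-3, -1) → (3, -1)
T2 rotate counter-clockwise with cos θ = 4/5, sin θ = 3/5: (4, -2) → (22/5, 4/5); (3, 3) → (3/5, 21/5); (-4, 5) → (-31/5, 8/5); (4, 4) → (4/5, 28/5); (3, -1) → (3, 1)
T3 shear: x ← x + 1/2·y: (22/5, 4/5) → (24/5, 4/5); (3/5, 21/5) → (27/10, 21/5); (-31/5, 8/5) → (-27/5, 8/5); (4/5, 28/5) → (18/5, 28/5); (3, 1) → (7/2, 1)
T4 scale by (1/2, 1/2): (24/5, 4/5) → (12/5, 2/5); (27/10, 21/5) → (27/20, 21/10); (-27/5, 8/5) → (-27/10, 4/5); (18/5, 28/5) → (9/5, 14/5); (7/2, 1) → (7/4, 1/2)
T5 scale by (2, -2): (12/5, 2/5) → (24/5, -4/5); (27/20, 21/10) → (27/10, -21/5); (-27/10, 4/5) → (-27/5, -8/5); (9/5, 14/5) → (18/5, -28/5); (7/4, 1/2) → (7/2, -1)
T6 shear: y ← y + 1·x: (24/5, -4/5) → (24/5, 4); (27/10, -21/5) → (27/10, -3/2); (-27/5, -8/5) → (-27/5, -7); (18/5, -28/5) → (18/5, -2); (7/2, -1) → (7/2, 5/2)

image vertices: (24/5, 4), (27/10, -3/2), (-27/5, -7), (18/5, -2), (7/2, 5/2)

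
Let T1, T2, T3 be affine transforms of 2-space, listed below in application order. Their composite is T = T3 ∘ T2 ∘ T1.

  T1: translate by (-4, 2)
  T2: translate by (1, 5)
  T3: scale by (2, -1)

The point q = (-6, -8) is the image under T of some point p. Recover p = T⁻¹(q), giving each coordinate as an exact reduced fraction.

T1 = [1 0 -4; 0 1 2; 0 0 1]
T2·T1 = [1 0 -3; 0 1 7; 0 0 1]
T3·…·T1 = [2 0 -6; 0 -1 -7; 0 0 1]
det M = -2; M⁻¹ = [1/2 0 3; 0 -1 -7; 0 0 1]
M⁻¹ · (-6, -8)ᵀ = (0, 1)ᵀ

p = (0, 1)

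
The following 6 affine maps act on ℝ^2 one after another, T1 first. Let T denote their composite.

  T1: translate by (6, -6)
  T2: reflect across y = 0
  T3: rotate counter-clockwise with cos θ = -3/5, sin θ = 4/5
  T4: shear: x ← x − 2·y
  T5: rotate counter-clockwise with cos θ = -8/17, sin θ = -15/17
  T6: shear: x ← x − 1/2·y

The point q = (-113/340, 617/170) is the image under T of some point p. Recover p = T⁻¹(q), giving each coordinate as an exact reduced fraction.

T1 = [1 0 6; 0 1 -6; 0 0 1]
T2·T1 = [1 0 6; 0 -1 6; 0 0 1]
T3·…·T1 = [-3/5 4/5 -42/5; 4/5 3/5 6/5; 0 0 1]
T4·…·T1 = [-11/5 -2/5 -54/5; 4/5 3/5 6/5; 0 0 1]
T5·…·T1 = [148/85 61/85 522/85; 133/85 6/85 762/85; 0 0 1]
T6·…·T1 = [163/170 58/85 141/85; 133/85 6/85 762/85; 0 0 1]
det M = -1; M⁻¹ = [-6/85 58/85 -6; 133/85 -163/170 6; 0 0 1]
M⁻¹ · (-113/340, 617/170)ᵀ = (-7/2, 2)ᵀ

p = (-7/2, 2)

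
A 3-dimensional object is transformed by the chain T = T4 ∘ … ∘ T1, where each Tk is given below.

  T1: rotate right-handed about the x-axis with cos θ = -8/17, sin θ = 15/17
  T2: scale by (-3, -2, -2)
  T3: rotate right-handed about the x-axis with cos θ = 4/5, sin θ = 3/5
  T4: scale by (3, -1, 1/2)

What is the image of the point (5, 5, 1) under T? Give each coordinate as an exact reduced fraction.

T(p) = (-45, -842/85, -103/85)

T1 rotate right-handed about the x-axis with cos θ = -8/17, sin θ = 15/17: (5, 5, 1) → (5, -55/17, 67/17)
T2 scale by (-3, -2, -2): (5, -55/17, 67/17) → (-15, 110/17, -134/17)
T3 rotate right-handed about the x-axis with cos θ = 4/5, sin θ = 3/5: (-15, 110/17, -134/17) → (-15, 842/85, -206/85)
T4 scale by (3, -1, 1/2): (-15, 842/85, -206/85) → (-45, -842/85, -103/85)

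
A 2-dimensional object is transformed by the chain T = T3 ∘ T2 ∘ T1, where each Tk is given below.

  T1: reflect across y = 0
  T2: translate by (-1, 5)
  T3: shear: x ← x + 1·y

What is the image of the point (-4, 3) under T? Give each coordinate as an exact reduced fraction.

T(p) = (-3, 2)

T1 reflect across y = 0: (-4, 3) → (-4, -3)
T2 translate by (-1, 5): (-4, -3) → (-5, 2)
T3 shear: x ← x + 1·y: (-5, 2) → (-3, 2)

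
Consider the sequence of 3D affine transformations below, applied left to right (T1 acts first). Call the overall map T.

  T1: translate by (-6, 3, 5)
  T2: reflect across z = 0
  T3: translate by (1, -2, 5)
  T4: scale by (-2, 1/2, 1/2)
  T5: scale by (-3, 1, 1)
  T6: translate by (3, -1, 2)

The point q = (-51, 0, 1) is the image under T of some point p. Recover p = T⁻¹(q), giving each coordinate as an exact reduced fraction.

p = (-4, 1, 2)

T1 = [1 0 0 -6; 0 1 0 3; 0 0 1 5; 0 0 0 1]
T2·T1 = [1 0 0 -6; 0 1 0 3; 0 0 -1 -5; 0 0 0 1]
T3·…·T1 = [1 0 0 -5; 0 1 0 1; 0 0 -1 0; 0 0 0 1]
T4·…·T1 = [-2 0 0 10; 0 1/2 0 1/2; 0 0 -1/2 0; 0 0 0 1]
T5·…·T1 = [6 0 0 -30; 0 1/2 0 1/2; 0 0 -1/2 0; 0 0 0 1]
T6·…·T1 = [6 0 0 -27; 0 1/2 0 -1/2; 0 0 -1/2 2; 0 0 0 1]
det M = -3/2; M⁻¹ = [1/6 0 0 9/2; 0 2 0 1; 0 0 -2 4; 0 0 0 1]
M⁻¹ · (-51, 0, 1)ᵀ = (-4, 1, 2)ᵀ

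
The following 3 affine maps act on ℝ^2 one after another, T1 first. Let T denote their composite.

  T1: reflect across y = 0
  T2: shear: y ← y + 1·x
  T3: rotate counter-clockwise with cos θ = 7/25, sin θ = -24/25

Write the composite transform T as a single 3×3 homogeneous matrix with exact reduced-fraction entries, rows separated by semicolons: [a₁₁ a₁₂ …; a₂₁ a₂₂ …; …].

T1 = [1 0 0; 0 -1 0; 0 0 1]
T2·T1 = [1 0 0; 1 -1 0; 0 0 1]
T3·…·T1 = [31/25 -24/25 0; -17/25 -7/25 0; 0 0 1]

T = [31/25 -24/25 0; -17/25 -7/25 0; 0 0 1]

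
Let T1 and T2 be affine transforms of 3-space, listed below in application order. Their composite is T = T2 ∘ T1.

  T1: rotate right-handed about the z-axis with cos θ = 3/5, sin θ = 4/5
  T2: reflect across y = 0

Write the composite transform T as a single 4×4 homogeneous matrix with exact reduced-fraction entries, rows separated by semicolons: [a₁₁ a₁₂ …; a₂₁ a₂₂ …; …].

T1 = [3/5 -4/5 0 0; 4/5 3/5 0 0; 0 0 1 0; 0 0 0 1]
T2·T1 = [3/5 -4/5 0 0; -4/5 -3/5 0 0; 0 0 1 0; 0 0 0 1]

T = [3/5 -4/5 0 0; -4/5 -3/5 0 0; 0 0 1 0; 0 0 0 1]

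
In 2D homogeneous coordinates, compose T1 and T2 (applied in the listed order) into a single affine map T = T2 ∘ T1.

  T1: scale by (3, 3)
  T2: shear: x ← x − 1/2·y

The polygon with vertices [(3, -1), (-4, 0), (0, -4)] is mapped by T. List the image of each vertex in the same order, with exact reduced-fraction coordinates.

image vertices: (21/2, -3), (-12, 0), (6, -12)

T1 scale by (3, 3): (3, -1) → (9, -3); (-4, 0) → (-12, 0); (0, -4) → (0, -12)
T2 shear: x ← x − 1/2·y: (9, -3) → (21/2, -3); (-12, 0) → (-12, 0); (0, -12) → (6, -12)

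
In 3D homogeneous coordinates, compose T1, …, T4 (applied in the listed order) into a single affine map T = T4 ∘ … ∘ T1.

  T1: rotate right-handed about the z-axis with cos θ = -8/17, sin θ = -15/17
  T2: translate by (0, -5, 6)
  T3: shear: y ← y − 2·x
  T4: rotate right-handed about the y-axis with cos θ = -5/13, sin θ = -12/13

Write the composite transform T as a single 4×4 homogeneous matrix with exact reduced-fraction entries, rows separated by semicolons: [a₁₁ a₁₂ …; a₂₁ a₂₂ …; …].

T = [40/221 -75/221 -12/13 -72/13; 1/17 -38/17 0 -5; -96/221 180/221 -5/13 -30/13; 0 0 0 1]

T1 = [-8/17 15/17 0 0; -15/17 -8/17 0 0; 0 0 1 0; 0 0 0 1]
T2·T1 = [-8/17 15/17 0 0; -15/17 -8/17 0 -5; 0 0 1 6; 0 0 0 1]
T3·…·T1 = [-8/17 15/17 0 0; 1/17 -38/17 0 -5; 0 0 1 6; 0 0 0 1]
T4·…·T1 = [40/221 -75/221 -12/13 -72/13; 1/17 -38/17 0 -5; -96/221 180/221 -5/13 -30/13; 0 0 0 1]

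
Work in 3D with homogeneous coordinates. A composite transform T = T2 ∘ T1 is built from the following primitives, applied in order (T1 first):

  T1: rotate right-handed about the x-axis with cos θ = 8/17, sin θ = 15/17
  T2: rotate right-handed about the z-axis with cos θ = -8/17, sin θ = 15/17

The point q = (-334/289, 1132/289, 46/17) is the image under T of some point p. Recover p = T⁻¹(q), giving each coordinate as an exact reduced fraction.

p = (4, 2, 2)

T1 = [1 0 0 0; 0 8/17 -15/17 0; 0 15/17 8/17 0; 0 0 0 1]
T2·T1 = [-8/17 -120/289 225/289 0; 15/17 -64/289 120/289 0; 0 15/17 8/17 0; 0 0 0 1]
det M = 1; M⁻¹ = [-8/17 15/17 0 0; -120/289 -64/289 15/17 0; 225/289 120/289 8/17 0; 0 0 0 1]
M⁻¹ · (-334/289, 1132/289, 46/17)ᵀ = (4, 2, 2)ᵀ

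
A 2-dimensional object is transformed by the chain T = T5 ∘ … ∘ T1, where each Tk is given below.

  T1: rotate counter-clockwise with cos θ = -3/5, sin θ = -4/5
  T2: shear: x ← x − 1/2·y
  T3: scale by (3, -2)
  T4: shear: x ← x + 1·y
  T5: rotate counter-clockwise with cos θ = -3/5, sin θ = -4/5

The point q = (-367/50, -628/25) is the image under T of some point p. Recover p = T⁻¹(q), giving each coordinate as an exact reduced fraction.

p = (2, 5)

T1 = [-3/5 4/5 0; -4/5 -3/5 0; 0 0 1]
T2·T1 = [-1/5 11/10 0; -4/5 -3/5 0; 0 0 1]
T3·…·T1 = [-3/5 33/10 0; 8/5 6/5 0; 0 0 1]
T4·…·T1 = [1 9/2 0; 8/5 6/5 0; 0 0 1]
T5·…·T1 = [17/25 -87/50 0; -44/25 -108/25 0; 0 0 1]
det M = -6; M⁻¹ = [18/25 -29/100 0; -22/75 -17/150 0; 0 0 1]
M⁻¹ · (-367/50, -628/25)ᵀ = (2, 5)ᵀ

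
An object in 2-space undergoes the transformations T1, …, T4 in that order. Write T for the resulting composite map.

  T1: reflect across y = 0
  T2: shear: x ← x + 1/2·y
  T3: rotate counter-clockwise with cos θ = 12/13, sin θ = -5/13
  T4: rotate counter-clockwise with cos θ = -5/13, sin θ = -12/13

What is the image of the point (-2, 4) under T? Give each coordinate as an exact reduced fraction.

T(p) = (4/169, 956/169)

T1 reflect across y = 0: (-2, 4) → (-2, -4)
T2 shear: x ← x + 1/2·y: (-2, -4) → (-4, -4)
T3 rotate counter-clockwise with cos θ = 12/13, sin θ = -5/13: (-4, -4) → (-68/13, -28/13)
T4 rotate counter-clockwise with cos θ = -5/13, sin θ = -12/13: (-68/13, -28/13) → (4/169, 956/169)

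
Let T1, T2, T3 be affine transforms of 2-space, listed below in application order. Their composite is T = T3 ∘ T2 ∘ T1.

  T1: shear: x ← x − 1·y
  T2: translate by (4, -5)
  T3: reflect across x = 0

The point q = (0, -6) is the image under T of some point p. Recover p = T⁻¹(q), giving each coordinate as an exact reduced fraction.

p = (-5, -1)

T1 = [1 -1 0; 0 1 0; 0 0 1]
T2·T1 = [1 -1 4; 0 1 -5; 0 0 1]
T3·…·T1 = [-1 1 -4; 0 1 -5; 0 0 1]
det M = -1; M⁻¹ = [-1 1 1; 0 1 5; 0 0 1]
M⁻¹ · (0, -6)ᵀ = (-5, -1)ᵀ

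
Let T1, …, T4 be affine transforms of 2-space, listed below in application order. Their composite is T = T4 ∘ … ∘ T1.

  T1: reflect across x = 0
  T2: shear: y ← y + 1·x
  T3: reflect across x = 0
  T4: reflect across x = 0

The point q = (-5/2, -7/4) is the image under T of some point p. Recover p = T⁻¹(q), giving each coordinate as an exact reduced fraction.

T1 = [-1 0 0; 0 1 0; 0 0 1]
T2·T1 = [-1 0 0; -1 1 0; 0 0 1]
T3·…·T1 = [1 0 0; -1 1 0; 0 0 1]
T4·…·T1 = [-1 0 0; -1 1 0; 0 0 1]
det M = -1; M⁻¹ = [-1 0 0; -1 1 0; 0 0 1]
M⁻¹ · (-5/2, -7/4)ᵀ = (5/2, 3/4)ᵀ

p = (5/2, 3/4)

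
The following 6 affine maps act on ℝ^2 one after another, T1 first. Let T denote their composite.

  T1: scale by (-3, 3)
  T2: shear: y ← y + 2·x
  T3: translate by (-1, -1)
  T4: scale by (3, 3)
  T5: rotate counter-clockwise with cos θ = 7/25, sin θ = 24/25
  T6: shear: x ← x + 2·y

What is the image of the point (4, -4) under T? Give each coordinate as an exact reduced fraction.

T1 scale by (-3, 3): (4, -4) → (-12, -12)
T2 shear: y ← y + 2·x: (-12, -12) → (-12, -36)
T3 translate by (-1, -1): (-12, -36) → (-13, -37)
T4 scale by (3, 3): (-13, -37) → (-39, -111)
T5 rotate counter-clockwise with cos θ = 7/25, sin θ = 24/25: (-39, -111) → (2391/25, -1713/25)
T6 shear: x ← x + 2·y: (2391/25, -1713/25) → (-207/5, -1713/25)

T(p) = (-207/5, -1713/25)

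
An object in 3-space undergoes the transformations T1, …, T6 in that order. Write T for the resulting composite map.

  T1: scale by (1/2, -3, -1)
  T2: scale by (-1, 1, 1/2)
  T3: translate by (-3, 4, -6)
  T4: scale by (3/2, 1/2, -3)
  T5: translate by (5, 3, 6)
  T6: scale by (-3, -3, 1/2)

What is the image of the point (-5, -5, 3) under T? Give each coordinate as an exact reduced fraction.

T1 scale by (1/2, -3, -1): (-5, -5, 3) → (-5/2, 15, -3)
T2 scale by (-1, 1, 1/2): (-5/2, 15, -3) → (5/2, 15, -3/2)
T3 translate by (-3, 4, -6): (5/2, 15, -3/2) → (-1/2, 19, -15/2)
T4 scale by (3/2, 1/2, -3): (-1/2, 19, -15/2) → (-3/4, 19/2, 45/2)
T5 translate by (5, 3, 6): (-3/4, 19/2, 45/2) → (17/4, 25/2, 57/2)
T6 scale by (-3, -3, 1/2): (17/4, 25/2, 57/2) → (-51/4, -75/2, 57/4)

T(p) = (-51/4, -75/2, 57/4)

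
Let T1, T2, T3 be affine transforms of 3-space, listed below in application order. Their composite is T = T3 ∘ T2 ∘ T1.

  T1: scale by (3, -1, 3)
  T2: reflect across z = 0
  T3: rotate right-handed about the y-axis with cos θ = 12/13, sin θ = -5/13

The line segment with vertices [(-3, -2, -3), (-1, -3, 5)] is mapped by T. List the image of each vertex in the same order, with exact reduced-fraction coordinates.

image vertices: (-153/13, 2, 63/13), (3, 3, -15)

T1 scale by (3, -1, 3): (-3, -2, -3) → (-9, 2, -9); (-1, -3, 5) → (-3, 3, 15)
T2 reflect across z = 0: (-9, 2, -9) → (-9, 2, 9); (-3, 3, 15) → (-3, 3, -15)
T3 rotate right-handed about the y-axis with cos θ = 12/13, sin θ = -5/13: (-9, 2, 9) → (-153/13, 2, 63/13); (-3, 3, -15) → (3, 3, -15)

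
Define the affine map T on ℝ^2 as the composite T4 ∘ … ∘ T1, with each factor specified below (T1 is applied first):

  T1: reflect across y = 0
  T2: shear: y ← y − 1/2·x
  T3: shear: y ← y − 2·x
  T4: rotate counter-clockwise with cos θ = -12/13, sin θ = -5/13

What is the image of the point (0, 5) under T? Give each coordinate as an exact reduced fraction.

T1 reflect across y = 0: (0, 5) → (0, -5)
T2 shear: y ← y − 1/2·x: (0, -5) → (0, -5)
T3 shear: y ← y − 2·x: (0, -5) → (0, -5)
T4 rotate counter-clockwise with cos θ = -12/13, sin θ = -5/13: (0, -5) → (-25/13, 60/13)

T(p) = (-25/13, 60/13)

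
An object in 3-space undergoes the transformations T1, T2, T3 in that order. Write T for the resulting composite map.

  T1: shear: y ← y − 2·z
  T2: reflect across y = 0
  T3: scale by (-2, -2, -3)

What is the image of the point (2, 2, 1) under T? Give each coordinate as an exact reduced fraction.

T1 shear: y ← y − 2·z: (2, 2, 1) → (2, 0, 1)
T2 reflect across y = 0: (2, 0, 1) → (2, 0, 1)
T3 scale by (-2, -2, -3): (2, 0, 1) → (-4, 0, -3)

T(p) = (-4, 0, -3)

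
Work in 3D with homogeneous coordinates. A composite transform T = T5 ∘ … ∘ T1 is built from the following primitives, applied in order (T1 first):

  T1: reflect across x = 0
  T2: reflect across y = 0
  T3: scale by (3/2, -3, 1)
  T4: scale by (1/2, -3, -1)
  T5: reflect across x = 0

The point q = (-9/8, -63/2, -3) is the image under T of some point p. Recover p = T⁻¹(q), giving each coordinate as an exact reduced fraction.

T1 = [-1 0 0 0; 0 1 0 0; 0 0 1 0; 0 0 0 1]
T2·T1 = [-1 0 0 0; 0 -1 0 0; 0 0 1 0; 0 0 0 1]
T3·…·T1 = [-3/2 0 0 0; 0 3 0 0; 0 0 1 0; 0 0 0 1]
T4·…·T1 = [-3/4 0 0 0; 0 -9 0 0; 0 0 -1 0; 0 0 0 1]
T5·…·T1 = [3/4 0 0 0; 0 -9 0 0; 0 0 -1 0; 0 0 0 1]
det M = 27/4; M⁻¹ = [4/3 0 0 0; 0 -1/9 0 0; 0 0 -1 0; 0 0 0 1]
M⁻¹ · (-9/8, -63/2, -3)ᵀ = (-3/2, 7/2, 3)ᵀ

p = (-3/2, 7/2, 3)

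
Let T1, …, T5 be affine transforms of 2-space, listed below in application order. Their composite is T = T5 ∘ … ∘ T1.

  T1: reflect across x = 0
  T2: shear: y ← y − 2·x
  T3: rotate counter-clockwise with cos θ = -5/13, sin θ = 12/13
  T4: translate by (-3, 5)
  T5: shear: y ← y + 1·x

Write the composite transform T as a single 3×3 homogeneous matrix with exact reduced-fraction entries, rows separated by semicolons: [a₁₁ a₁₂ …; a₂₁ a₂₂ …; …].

T = [-19/13 -12/13 -3; -41/13 -17/13 2; 0 0 1]

T1 = [-1 0 0; 0 1 0; 0 0 1]
T2·T1 = [-1 0 0; 2 1 0; 0 0 1]
T3·…·T1 = [-19/13 -12/13 0; -22/13 -5/13 0; 0 0 1]
T4·…·T1 = [-19/13 -12/13 -3; -22/13 -5/13 5; 0 0 1]
T5·…·T1 = [-19/13 -12/13 -3; -41/13 -17/13 2; 0 0 1]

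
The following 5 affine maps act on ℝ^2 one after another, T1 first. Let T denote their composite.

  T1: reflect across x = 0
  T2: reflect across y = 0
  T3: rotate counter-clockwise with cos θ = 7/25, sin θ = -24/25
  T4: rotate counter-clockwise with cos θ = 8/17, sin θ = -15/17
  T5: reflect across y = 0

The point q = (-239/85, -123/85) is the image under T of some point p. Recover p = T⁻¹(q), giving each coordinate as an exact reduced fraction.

p = (-1, 3)

T1 = [-1 0 0; 0 1 0; 0 0 1]
T2·T1 = [-1 0 0; 0 -1 0; 0 0 1]
T3·…·T1 = [-7/25 -24/25 0; 24/25 -7/25 0; 0 0 1]
T4·…·T1 = [304/425 -297/425 0; 297/425 304/425 0; 0 0 1]
T5·…·T1 = [304/425 -297/425 0; -297/425 -304/425 0; 0 0 1]
det M = -1; M⁻¹ = [304/425 -297/425 0; -297/425 -304/425 0; 0 0 1]
M⁻¹ · (-239/85, -123/85)ᵀ = (-1, 3)ᵀ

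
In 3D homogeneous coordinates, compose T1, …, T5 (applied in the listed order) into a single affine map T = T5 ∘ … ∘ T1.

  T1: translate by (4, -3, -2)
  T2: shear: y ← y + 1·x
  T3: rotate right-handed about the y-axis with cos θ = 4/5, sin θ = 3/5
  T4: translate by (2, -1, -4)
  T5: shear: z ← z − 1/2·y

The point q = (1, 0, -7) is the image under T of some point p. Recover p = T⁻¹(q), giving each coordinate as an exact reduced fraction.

p = (-3, 3, -1)

T1 = [1 0 0 4; 0 1 0 -3; 0 0 1 -2; 0 0 0 1]
T2·T1 = [1 0 0 4; 1 1 0 1; 0 0 1 -2; 0 0 0 1]
T3·…·T1 = [4/5 0 3/5 2; 1 1 0 1; -3/5 0 4/5 -4; 0 0 0 1]
T4·…·T1 = [4/5 0 3/5 4; 1 1 0 0; -3/5 0 4/5 -8; 0 0 0 1]
T5·…·T1 = [4/5 0 3/5 4; 1 1 0 0; -11/10 -1/2 4/5 -8; 0 0 0 1]
det M = 1; M⁻¹ = [4/5 -3/10 -3/5 -8; -4/5 13/10 3/5 8; 3/5 2/5 4/5 4; 0 0 0 1]
M⁻¹ · (1, 0, -7)ᵀ = (-3, 3, -1)ᵀ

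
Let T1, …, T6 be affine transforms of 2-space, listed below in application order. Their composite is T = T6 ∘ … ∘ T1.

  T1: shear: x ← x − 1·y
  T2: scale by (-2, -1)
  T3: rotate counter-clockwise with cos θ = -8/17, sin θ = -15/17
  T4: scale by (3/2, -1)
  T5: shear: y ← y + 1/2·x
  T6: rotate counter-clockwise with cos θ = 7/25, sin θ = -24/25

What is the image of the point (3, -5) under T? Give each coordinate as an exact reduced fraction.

T1 shear: x ← x − 1·y: (3, -5) → (8, -5)
T2 scale by (-2, -1): (8, -5) → (-16, 5)
T3 rotate counter-clockwise with cos θ = -8/17, sin θ = -15/17: (-16, 5) → (203/17, 200/17)
T4 scale by (3/2, -1): (203/17, 200/17) → (609/34, -200/17)
T5 shear: y ← y + 1/2·x: (609/34, -200/17) → (609/34, -191/68)
T6 rotate counter-clockwise with cos θ = 7/25, sin θ = -24/25: (609/34, -191/68) → (1971/850, -30569/1700)

T(p) = (1971/850, -30569/1700)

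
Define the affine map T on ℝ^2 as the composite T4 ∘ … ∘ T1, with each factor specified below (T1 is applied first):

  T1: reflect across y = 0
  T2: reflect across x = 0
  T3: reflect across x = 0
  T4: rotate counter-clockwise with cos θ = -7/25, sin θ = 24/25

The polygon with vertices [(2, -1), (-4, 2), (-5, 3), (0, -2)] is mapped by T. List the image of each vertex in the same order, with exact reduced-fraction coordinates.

T1 reflect across y = 0: (2, -1) → (2, 1); (-4, 2) → (-4, -2); (-5, 3) → (-5, -3); (0, -2) → (0, 2)
T2 reflect across x = 0: (2, 1) → (-2, 1); (-4, -2) → (4, -2); (-5, -3) → (5, -3); (0, 2) → (0, 2)
T3 reflect across x = 0: (-2, 1) → (2, 1); (4, -2) → (-4, -2); (5, -3) → (-5, -3); (0, 2) → (0, 2)
T4 rotate counter-clockwise with cos θ = -7/25, sin θ = 24/25: (2, 1) → (-38/25, 41/25); (-4, -2) → (76/25, -82/25); (-5, -3) → (107/25, -99/25); (0, 2) → (-48/25, -14/25)

image vertices: (-38/25, 41/25), (76/25, -82/25), (107/25, -99/25), (-48/25, -14/25)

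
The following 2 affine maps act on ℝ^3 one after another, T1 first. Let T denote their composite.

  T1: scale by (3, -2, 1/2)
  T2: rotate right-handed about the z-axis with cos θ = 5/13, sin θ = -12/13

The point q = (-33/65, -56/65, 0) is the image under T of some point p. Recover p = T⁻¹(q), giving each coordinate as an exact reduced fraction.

T1 = [3 0 0 0; 0 -2 0 0; 0 0 1/2 0; 0 0 0 1]
T2·T1 = [15/13 -24/13 0 0; -36/13 -10/13 0 0; 0 0 1/2 0; 0 0 0 1]
det M = -3; M⁻¹ = [5/39 -4/13 0 0; -6/13 -5/26 0 0; 0 0 2 0; 0 0 0 1]
M⁻¹ · (-33/65, -56/65, 0)ᵀ = (1/5, 2/5, 0)ᵀ

p = (1/5, 2/5, 0)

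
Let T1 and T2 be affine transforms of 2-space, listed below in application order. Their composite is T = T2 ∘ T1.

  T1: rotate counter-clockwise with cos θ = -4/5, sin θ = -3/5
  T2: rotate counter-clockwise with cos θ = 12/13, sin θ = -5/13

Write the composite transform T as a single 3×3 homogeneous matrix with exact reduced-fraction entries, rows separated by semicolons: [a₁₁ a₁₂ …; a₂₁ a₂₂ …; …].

T = [-63/65 16/65 0; -16/65 -63/65 0; 0 0 1]

T1 = [-4/5 3/5 0; -3/5 -4/5 0; 0 0 1]
T2·T1 = [-63/65 16/65 0; -16/65 -63/65 0; 0 0 1]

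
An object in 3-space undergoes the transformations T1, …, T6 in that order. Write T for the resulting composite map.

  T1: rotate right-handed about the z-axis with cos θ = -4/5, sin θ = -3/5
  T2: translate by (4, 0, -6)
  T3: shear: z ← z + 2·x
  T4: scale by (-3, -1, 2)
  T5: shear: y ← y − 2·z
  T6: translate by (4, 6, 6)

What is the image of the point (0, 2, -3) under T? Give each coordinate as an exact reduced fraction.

T(p) = (-58/5, 2, 44/5)

T1 rotate right-handed about the z-axis with cos θ = -4/5, sin θ = -3/5: (0, 2, -3) → (6/5, -8/5, -3)
T2 translate by (4, 0, -6): (6/5, -8/5, -3) → (26/5, -8/5, -9)
T3 shear: z ← z + 2·x: (26/5, -8/5, -9) → (26/5, -8/5, 7/5)
T4 scale by (-3, -1, 2): (26/5, -8/5, 7/5) → (-78/5, 8/5, 14/5)
T5 shear: y ← y − 2·z: (-78/5, 8/5, 14/5) → (-78/5, -4, 14/5)
T6 translate by (4, 6, 6): (-78/5, -4, 14/5) → (-58/5, 2, 44/5)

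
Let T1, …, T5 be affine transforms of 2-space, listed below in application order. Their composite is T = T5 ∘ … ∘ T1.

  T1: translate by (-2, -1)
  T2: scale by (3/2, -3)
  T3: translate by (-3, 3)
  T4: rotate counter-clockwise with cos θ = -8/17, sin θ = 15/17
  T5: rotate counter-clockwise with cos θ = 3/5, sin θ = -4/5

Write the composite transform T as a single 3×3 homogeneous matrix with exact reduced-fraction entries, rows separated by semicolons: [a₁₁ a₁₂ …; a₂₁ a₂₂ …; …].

T1 = [1 0 -2; 0 1 -1; 0 0 1]
T2·T1 = [3/2 0 -3; 0 -3 3; 0 0 1]
T3·…·T1 = [3/2 0 -6; 0 -3 6; 0 0 1]
T4·…·T1 = [-12/17 45/17 -42/17; 45/34 24/17 -138/17; 0 0 1]
T5·…·T1 = [54/85 231/85 -678/85; 231/170 -108/85 -246/85; 0 0 1]

T = [54/85 231/85 -678/85; 231/170 -108/85 -246/85; 0 0 1]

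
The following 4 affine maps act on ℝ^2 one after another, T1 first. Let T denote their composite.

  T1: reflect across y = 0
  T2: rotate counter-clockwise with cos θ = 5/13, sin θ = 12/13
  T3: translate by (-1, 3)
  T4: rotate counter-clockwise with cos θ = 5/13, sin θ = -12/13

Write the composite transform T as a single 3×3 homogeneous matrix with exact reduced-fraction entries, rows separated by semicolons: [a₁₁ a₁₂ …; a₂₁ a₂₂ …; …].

T = [1 0 31/13; 0 -1 27/13; 0 0 1]

T1 = [1 0 0; 0 -1 0; 0 0 1]
T2·T1 = [5/13 12/13 0; 12/13 -5/13 0; 0 0 1]
T3·…·T1 = [5/13 12/13 -1; 12/13 -5/13 3; 0 0 1]
T4·…·T1 = [1 0 31/13; 0 -1 27/13; 0 0 1]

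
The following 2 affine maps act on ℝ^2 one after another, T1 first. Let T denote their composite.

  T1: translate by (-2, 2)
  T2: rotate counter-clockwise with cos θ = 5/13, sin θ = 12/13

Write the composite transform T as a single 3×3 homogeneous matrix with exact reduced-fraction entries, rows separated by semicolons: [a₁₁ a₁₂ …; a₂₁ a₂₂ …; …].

T1 = [1 0 -2; 0 1 2; 0 0 1]
T2·T1 = [5/13 -12/13 -34/13; 12/13 5/13 -14/13; 0 0 1]

T = [5/13 -12/13 -34/13; 12/13 5/13 -14/13; 0 0 1]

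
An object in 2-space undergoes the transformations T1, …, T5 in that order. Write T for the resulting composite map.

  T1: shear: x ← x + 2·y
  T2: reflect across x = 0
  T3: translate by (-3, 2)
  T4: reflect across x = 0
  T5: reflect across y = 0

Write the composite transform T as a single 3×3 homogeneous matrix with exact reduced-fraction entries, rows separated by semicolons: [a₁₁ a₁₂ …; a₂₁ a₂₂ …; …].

T = [1 2 3; 0 -1 -2; 0 0 1]

T1 = [1 2 0; 0 1 0; 0 0 1]
T2·T1 = [-1 -2 0; 0 1 0; 0 0 1]
T3·…·T1 = [-1 -2 -3; 0 1 2; 0 0 1]
T4·…·T1 = [1 2 3; 0 1 2; 0 0 1]
T5·…·T1 = [1 2 3; 0 -1 -2; 0 0 1]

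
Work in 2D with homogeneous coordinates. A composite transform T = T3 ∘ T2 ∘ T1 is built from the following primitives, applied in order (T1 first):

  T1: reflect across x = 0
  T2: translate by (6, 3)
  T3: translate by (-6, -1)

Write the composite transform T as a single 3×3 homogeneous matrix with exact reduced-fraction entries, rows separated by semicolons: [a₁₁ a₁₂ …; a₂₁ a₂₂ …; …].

T1 = [-1 0 0; 0 1 0; 0 0 1]
T2·T1 = [-1 0 6; 0 1 3; 0 0 1]
T3·…·T1 = [-1 0 0; 0 1 2; 0 0 1]

T = [-1 0 0; 0 1 2; 0 0 1]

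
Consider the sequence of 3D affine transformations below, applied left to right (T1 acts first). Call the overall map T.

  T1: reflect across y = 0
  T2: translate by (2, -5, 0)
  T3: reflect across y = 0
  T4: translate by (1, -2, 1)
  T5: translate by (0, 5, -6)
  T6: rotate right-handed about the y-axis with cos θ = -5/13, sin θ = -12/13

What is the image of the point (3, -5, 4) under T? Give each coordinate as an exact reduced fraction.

T(p) = (-18/13, 3, 77/13)

T1 reflect across y = 0: (3, -5, 4) → (3, 5, 4)
T2 translate by (2, -5, 0): (3, 5, 4) → (5, 0, 4)
T3 reflect across y = 0: (5, 0, 4) → (5, 0, 4)
T4 translate by (1, -2, 1): (5, 0, 4) → (6, -2, 5)
T5 translate by (0, 5, -6): (6, -2, 5) → (6, 3, -1)
T6 rotate right-handed about the y-axis with cos θ = -5/13, sin θ = -12/13: (6, 3, -1) → (-18/13, 3, 77/13)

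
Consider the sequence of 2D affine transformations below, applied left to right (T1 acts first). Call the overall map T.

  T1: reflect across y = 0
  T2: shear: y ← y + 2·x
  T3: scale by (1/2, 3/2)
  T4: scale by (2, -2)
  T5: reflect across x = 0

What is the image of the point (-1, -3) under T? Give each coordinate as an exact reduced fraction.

T1 reflect across y = 0: (-1, -3) → (-1, 3)
T2 shear: y ← y + 2·x: (-1, 3) → (-1, 1)
T3 scale by (1/2, 3/2): (-1, 1) → (-1/2, 3/2)
T4 scale by (2, -2): (-1/2, 3/2) → (-1, -3)
T5 reflect across x = 0: (-1, -3) → (1, -3)

T(p) = (1, -3)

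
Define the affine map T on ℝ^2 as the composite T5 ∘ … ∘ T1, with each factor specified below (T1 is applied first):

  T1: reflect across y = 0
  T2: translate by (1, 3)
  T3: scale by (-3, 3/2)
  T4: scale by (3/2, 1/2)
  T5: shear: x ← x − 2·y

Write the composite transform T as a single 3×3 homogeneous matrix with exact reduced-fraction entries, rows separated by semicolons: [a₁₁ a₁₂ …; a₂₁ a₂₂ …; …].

T1 = [1 0 0; 0 -1 0; 0 0 1]
T2·T1 = [1 0 1; 0 -1 3; 0 0 1]
T3·…·T1 = [-3 0 -3; 0 -3/2 9/2; 0 0 1]
T4·…·T1 = [-9/2 0 -9/2; 0 -3/4 9/4; 0 0 1]
T5·…·T1 = [-9/2 3/2 -9; 0 -3/4 9/4; 0 0 1]

T = [-9/2 3/2 -9; 0 -3/4 9/4; 0 0 1]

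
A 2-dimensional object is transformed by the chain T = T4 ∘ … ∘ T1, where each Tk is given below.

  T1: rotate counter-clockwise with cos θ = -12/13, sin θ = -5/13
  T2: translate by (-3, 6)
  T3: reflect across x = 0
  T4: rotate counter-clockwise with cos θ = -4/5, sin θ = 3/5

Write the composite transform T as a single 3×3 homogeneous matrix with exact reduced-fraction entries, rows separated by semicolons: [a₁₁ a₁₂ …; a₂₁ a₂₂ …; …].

T = [-33/65 56/65 -6; 56/65 33/65 -3; 0 0 1]

T1 = [-12/13 5/13 0; -5/13 -12/13 0; 0 0 1]
T2·T1 = [-12/13 5/13 -3; -5/13 -12/13 6; 0 0 1]
T3·…·T1 = [12/13 -5/13 3; -5/13 -12/13 6; 0 0 1]
T4·…·T1 = [-33/65 56/65 -6; 56/65 33/65 -3; 0 0 1]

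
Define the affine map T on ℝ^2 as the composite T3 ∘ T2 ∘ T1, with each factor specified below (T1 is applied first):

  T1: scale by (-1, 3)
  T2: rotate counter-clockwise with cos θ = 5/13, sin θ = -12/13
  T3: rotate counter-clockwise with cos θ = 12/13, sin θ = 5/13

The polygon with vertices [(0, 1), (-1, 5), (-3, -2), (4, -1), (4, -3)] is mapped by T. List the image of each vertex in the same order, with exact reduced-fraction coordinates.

image vertices: (357/169, 360/169), (1905/169, 1681/169), (-354/169, -1077/169), (-837/169, 116/169), (-1551/169, -604/169)

T1 scale by (-1, 3): (0, 1) → (0, 3); (-1, 5) → (1, 15); (-3, -2) → (3, -6); (4, -1) → (-4, -3); (4, -3) → (-4, -9)
T2 rotate counter-clockwise with cos θ = 5/13, sin θ = -12/13: (0, 3) → (36/13, 15/13); (1, 15) → (185/13, 63/13); (3, -6) → (-57/13, -66/13); (-4, -3) → (-56/13, 33/13); (-4, -9) → (-128/13, 3/13)
T3 rotate counter-clockwise with cos θ = 12/13, sin θ = 5/13: (36/13, 15/13) → (357/169, 360/169); (185/13, 63/13) → (1905/169, 1681/169); (-57/13, -66/13) → (-354/169, -1077/169); (-56/13, 33/13) → (-837/169, 116/169); (-128/13, 3/13) → (-1551/169, -604/169)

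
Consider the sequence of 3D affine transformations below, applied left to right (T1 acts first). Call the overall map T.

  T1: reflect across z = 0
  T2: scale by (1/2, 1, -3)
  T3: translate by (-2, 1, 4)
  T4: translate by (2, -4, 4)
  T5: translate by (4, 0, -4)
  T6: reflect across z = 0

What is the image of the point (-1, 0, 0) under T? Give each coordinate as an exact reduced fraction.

T1 reflect across z = 0: (-1, 0, 0) → (-1, 0, 0)
T2 scale by (1/2, 1, -3): (-1, 0, 0) → (-1/2, 0, 0)
T3 translate by (-2, 1, 4): (-1/2, 0, 0) → (-5/2, 1, 4)
T4 translate by (2, -4, 4): (-5/2, 1, 4) → (-1/2, -3, 8)
T5 translate by (4, 0, -4): (-1/2, -3, 8) → (7/2, -3, 4)
T6 reflect across z = 0: (7/2, -3, 4) → (7/2, -3, -4)

T(p) = (7/2, -3, -4)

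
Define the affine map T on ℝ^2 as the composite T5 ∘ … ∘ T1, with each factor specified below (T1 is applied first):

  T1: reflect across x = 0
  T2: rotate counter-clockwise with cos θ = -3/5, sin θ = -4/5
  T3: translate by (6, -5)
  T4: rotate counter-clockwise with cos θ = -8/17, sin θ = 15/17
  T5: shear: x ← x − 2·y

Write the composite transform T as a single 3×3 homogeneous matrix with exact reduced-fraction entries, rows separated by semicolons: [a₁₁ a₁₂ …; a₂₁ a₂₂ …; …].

T = [-22/17 -31/17 -233/17; 13/85 84/85 130/17; 0 0 1]

T1 = [-1 0 0; 0 1 0; 0 0 1]
T2·T1 = [3/5 4/5 0; 4/5 -3/5 0; 0 0 1]
T3·…·T1 = [3/5 4/5 6; 4/5 -3/5 -5; 0 0 1]
T4·…·T1 = [-84/85 13/85 27/17; 13/85 84/85 130/17; 0 0 1]
T5·…·T1 = [-22/17 -31/17 -233/17; 13/85 84/85 130/17; 0 0 1]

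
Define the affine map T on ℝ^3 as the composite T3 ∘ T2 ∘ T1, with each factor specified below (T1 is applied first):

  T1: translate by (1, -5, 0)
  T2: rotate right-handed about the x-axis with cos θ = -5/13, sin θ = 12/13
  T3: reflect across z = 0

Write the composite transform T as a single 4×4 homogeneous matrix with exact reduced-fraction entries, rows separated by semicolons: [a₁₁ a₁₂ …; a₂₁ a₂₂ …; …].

T1 = [1 0 0 1; 0 1 0 -5; 0 0 1 0; 0 0 0 1]
T2·T1 = [1 0 0 1; 0 -5/13 -12/13 25/13; 0 12/13 -5/13 -60/13; 0 0 0 1]
T3·…·T1 = [1 0 0 1; 0 -5/13 -12/13 25/13; 0 -12/13 5/13 60/13; 0 0 0 1]

T = [1 0 0 1; 0 -5/13 -12/13 25/13; 0 -12/13 5/13 60/13; 0 0 0 1]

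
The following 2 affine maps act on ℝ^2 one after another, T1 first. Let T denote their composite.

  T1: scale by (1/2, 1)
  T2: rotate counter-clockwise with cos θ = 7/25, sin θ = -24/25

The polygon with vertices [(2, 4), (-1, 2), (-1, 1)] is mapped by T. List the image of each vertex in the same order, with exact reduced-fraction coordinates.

image vertices: (103/25, 4/25), (89/50, 26/25), (41/50, 19/25)

T1 scale by (1/2, 1): (2, 4) → (1, 4); (-1, 2) → (-1/2, 2); (-1, 1) → (-1/2, 1)
T2 rotate counter-clockwise with cos θ = 7/25, sin θ = -24/25: (1, 4) → (103/25, 4/25); (-1/2, 2) → (89/50, 26/25); (-1/2, 1) → (41/50, 19/25)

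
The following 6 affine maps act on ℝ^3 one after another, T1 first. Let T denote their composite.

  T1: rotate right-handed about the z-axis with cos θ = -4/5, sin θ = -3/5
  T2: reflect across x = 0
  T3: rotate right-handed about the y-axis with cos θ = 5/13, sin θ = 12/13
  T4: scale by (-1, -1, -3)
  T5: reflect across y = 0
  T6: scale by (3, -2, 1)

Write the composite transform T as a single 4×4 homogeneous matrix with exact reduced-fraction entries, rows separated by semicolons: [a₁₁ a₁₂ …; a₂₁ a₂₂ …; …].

T = [-12/13 9/13 -36/13 0; 6/5 8/5 0 0; 144/65 -108/65 -15/13 0; 0 0 0 1]

T1 = [-4/5 3/5 0 0; -3/5 -4/5 0 0; 0 0 1 0; 0 0 0 1]
T2·T1 = [4/5 -3/5 0 0; -3/5 -4/5 0 0; 0 0 1 0; 0 0 0 1]
T3·…·T1 = [4/13 -3/13 12/13 0; -3/5 -4/5 0 0; -48/65 36/65 5/13 0; 0 0 0 1]
T4·…·T1 = [-4/13 3/13 -12/13 0; 3/5 4/5 0 0; 144/65 -108/65 -15/13 0; 0 0 0 1]
T5·…·T1 = [-4/13 3/13 -12/13 0; -3/5 -4/5 0 0; 144/65 -108/65 -15/13 0; 0 0 0 1]
T6·…·T1 = [-12/13 9/13 -36/13 0; 6/5 8/5 0 0; 144/65 -108/65 -15/13 0; 0 0 0 1]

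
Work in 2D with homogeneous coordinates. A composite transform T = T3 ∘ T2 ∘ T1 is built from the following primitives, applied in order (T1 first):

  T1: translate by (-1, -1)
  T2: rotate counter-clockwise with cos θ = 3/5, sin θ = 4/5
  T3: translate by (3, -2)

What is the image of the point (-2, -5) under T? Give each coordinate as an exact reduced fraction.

T1 translate by (-1, -1): (-2, -5) → (-3, -6)
T2 rotate counter-clockwise with cos θ = 3/5, sin θ = 4/5: (-3, -6) → (3, -6)
T3 translate by (3, -2): (3, -6) → (6, -8)

T(p) = (6, -8)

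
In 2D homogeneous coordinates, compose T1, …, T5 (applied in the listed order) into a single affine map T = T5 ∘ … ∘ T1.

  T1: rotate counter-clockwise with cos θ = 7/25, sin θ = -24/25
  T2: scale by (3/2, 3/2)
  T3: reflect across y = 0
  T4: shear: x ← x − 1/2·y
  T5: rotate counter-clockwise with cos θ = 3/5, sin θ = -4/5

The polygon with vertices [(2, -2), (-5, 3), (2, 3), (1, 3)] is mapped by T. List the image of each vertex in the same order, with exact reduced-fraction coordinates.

T1 rotate counter-clockwise with cos θ = 7/25, sin θ = -24/25: (2, -2) → (-34/25, -62/25); (-5, 3) → (37/25, 141/25); (2, 3) → (86/25, -27/25); (1, 3) → (79/25, -3/25)
T2 scale by (3/2, 3/2): (-34/25, -62/25) → (-51/25, -93/25); (37/25, 141/25) → (111/50, 423/50); (86/25, -27/25) → (129/25, -81/50); (79/25, -3/25) → (237/50, -9/50)
T3 reflect across y = 0: (-51/25, -93/25) → (-51/25, 93/25); (111/50, 423/50) → (111/50, -423/50); (129/25, -81/50) → (129/25, 81/50); (237/50, -9/50) → (237/50, 9/50)
T4 shear: x ← x − 1/2·y: (-51/25, 93/25) → (-39/10, 93/25); (111/50, -423/50) → (129/20, -423/50); (129/25, 81/50) → (87/20, 81/50); (237/50, 9/50) → (93/20, 9/50)
T5 rotate counter-clockwise with cos θ = 3/5, sin θ = -4/5: (-39/10, 93/25) → (159/250, 669/125); (129/20, -423/50) → (-1449/500, -2559/250); (87/20, 81/50) → (1953/500, -627/250); (93/20, 9/50) → (1467/500, -903/250)

image vertices: (159/250, 669/125), (-1449/500, -2559/250), (1953/500, -627/250), (1467/500, -903/250)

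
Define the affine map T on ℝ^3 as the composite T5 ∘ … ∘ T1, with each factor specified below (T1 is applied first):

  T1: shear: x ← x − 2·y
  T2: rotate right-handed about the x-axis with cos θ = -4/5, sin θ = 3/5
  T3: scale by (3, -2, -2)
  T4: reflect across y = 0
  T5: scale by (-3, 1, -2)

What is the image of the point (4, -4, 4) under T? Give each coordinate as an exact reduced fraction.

T(p) = (-108, 8/5, -112/5)

T1 shear: x ← x − 2·y: (4, -4, 4) → (12, -4, 4)
T2 rotate right-handed about the x-axis with cos θ = -4/5, sin θ = 3/5: (12, -4, 4) → (12, 4/5, -28/5)
T3 scale by (3, -2, -2): (12, 4/5, -28/5) → (36, -8/5, 56/5)
T4 reflect across y = 0: (36, -8/5, 56/5) → (36, 8/5, 56/5)
T5 scale by (-3, 1, -2): (36, 8/5, 56/5) → (-108, 8/5, -112/5)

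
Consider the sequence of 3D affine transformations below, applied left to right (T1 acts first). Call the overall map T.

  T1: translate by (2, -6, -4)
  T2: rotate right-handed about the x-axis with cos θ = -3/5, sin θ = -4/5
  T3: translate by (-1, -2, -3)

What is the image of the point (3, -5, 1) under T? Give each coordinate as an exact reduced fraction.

T(p) = (4, 11/5, 38/5)

T1 translate by (2, -6, -4): (3, -5, 1) → (5, -11, -3)
T2 rotate right-handed about the x-axis with cos θ = -3/5, sin θ = -4/5: (5, -11, -3) → (5, 21/5, 53/5)
T3 translate by (-1, -2, -3): (5, 21/5, 53/5) → (4, 11/5, 38/5)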